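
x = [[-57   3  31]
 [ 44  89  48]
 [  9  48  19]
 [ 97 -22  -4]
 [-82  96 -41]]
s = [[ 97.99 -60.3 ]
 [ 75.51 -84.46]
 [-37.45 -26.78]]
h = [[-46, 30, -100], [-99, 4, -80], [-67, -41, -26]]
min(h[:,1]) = -41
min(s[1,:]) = -84.46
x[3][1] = -22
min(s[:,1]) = -84.46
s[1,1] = -84.46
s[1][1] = -84.46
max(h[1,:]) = 4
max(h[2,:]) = -26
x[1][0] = 44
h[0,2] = -100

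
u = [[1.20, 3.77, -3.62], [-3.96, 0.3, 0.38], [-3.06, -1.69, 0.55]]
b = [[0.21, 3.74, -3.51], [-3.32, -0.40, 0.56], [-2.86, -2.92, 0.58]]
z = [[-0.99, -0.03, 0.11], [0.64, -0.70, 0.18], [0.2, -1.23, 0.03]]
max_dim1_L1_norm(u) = 8.59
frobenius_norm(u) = 7.56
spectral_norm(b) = 6.29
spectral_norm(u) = 6.30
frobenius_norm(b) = 7.41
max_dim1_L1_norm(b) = 7.46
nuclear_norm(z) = 2.74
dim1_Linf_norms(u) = [3.77, 3.96, 3.06]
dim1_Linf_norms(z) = [0.99, 0.7, 1.23]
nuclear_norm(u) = 11.27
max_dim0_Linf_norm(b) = 3.74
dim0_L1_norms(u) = [8.22, 5.76, 4.55]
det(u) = -22.75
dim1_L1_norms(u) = [8.59, 4.64, 5.3]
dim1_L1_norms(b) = [7.46, 4.28, 6.36]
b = u + z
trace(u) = 2.05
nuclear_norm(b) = 11.23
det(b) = -28.51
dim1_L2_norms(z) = [1.0, 0.97, 1.25]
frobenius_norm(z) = 1.87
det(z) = -0.27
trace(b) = 0.39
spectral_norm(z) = 1.57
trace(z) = -1.66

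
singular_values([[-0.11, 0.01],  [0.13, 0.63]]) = [0.64, 0.11]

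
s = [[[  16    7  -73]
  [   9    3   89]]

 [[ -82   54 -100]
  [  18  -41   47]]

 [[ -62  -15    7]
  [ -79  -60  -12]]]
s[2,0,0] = -62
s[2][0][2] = 7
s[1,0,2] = -100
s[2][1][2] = -12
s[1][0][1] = 54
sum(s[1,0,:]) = -128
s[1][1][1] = -41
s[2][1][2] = -12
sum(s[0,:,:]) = 51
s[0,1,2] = 89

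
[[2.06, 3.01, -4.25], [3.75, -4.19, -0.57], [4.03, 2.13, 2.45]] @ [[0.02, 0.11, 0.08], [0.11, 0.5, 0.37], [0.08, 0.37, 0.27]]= [[0.03, 0.16, 0.13], [-0.43, -1.89, -1.40], [0.51, 2.41, 1.77]]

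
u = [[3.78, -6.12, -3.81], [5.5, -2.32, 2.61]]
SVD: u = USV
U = [[-0.85, -0.53], [-0.53, 0.85]]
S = [9.06, 5.16]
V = [[-0.68, 0.71, 0.2], [0.51, 0.25, 0.82]]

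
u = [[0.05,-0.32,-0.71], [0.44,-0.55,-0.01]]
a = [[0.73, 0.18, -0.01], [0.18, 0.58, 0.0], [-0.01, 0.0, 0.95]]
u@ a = [[-0.01,  -0.18,  -0.68], [0.22,  -0.24,  -0.01]]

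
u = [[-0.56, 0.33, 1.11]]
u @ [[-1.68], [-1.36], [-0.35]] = [[0.1]]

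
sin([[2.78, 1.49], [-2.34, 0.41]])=[[2.19, -0.05], [0.08, 2.27]]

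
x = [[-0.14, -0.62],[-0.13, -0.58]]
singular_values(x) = [0.87, 0.0]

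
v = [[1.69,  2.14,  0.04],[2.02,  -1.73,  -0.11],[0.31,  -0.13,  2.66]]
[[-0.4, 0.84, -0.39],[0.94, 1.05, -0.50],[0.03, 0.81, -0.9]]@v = [[0.9,-2.26,-1.15],[3.55,0.26,-1.41],[1.41,-1.22,-2.48]]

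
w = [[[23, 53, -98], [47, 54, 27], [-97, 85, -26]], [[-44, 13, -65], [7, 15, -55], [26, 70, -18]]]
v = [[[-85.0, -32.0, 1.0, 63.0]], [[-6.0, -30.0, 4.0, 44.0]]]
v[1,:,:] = [[-6.0, -30.0, 4.0, 44.0]]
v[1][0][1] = -30.0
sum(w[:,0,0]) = -21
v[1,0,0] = -6.0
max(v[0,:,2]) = 1.0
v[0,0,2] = 1.0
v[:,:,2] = [[1.0], [4.0]]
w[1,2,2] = -18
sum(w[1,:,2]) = -138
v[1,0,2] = 4.0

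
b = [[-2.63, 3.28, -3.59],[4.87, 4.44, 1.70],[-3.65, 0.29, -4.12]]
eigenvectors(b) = [[-0.38, -0.66, -0.63], [-0.92, 0.35, 0.37], [0.11, -0.66, 0.69]]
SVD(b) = [[-0.45, -0.68, -0.58],[0.64, -0.7, 0.33],[-0.63, -0.22, 0.75]] @ diag([8.507990413983157, 5.871839246515608, 0.632853046646496]) @ [[0.77, 0.14, 0.62], [-0.13, -0.92, 0.37], [0.62, -0.37, -0.69]]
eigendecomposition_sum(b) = [[1.18, 2.11, -0.06],[2.84, 5.07, -0.15],[-0.34, -0.6, 0.02]] + [[-3.58, 1.04, -3.83], [1.9, -0.55, 2.03], [-3.57, 1.03, -3.81]] + [[-0.23, 0.13, 0.3], [0.14, -0.08, -0.18], [0.25, -0.14, -0.33]]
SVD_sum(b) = [[-2.93, -0.53, -2.35], [4.20, 0.76, 3.37], [-4.12, -0.75, -3.3]] + [[0.53, 3.68, -1.49],  [0.54, 3.75, -1.52],  [0.17, 1.21, -0.49]] + [[-0.23,0.14,0.25], [0.13,-0.08,-0.14], [0.29,-0.17,-0.33]]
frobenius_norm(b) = 10.36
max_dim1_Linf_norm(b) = 4.87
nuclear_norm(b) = 15.01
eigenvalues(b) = [6.27, -7.94, -0.64]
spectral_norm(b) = 8.51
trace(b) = -2.31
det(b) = 31.62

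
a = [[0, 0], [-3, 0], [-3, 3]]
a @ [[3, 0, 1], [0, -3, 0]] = [[0, 0, 0], [-9, 0, -3], [-9, -9, -3]]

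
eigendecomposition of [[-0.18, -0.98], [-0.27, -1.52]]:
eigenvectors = [[0.98, 0.54],[-0.18, 0.84]]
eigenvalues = [-0.01, -1.69]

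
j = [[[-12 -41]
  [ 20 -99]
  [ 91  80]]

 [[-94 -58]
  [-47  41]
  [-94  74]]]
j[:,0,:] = [[-12, -41], [-94, -58]]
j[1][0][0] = -94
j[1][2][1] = 74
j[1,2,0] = -94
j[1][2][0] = -94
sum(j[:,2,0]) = -3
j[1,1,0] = -47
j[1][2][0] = -94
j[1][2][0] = -94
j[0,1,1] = -99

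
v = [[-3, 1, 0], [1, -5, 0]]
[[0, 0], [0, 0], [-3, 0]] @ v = [[0, 0, 0], [0, 0, 0], [9, -3, 0]]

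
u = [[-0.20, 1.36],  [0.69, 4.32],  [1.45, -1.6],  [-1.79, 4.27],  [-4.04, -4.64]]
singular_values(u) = [8.12, 4.37]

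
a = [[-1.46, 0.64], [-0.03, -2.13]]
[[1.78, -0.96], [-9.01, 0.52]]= a@ [[0.63,0.55],[4.22,-0.25]]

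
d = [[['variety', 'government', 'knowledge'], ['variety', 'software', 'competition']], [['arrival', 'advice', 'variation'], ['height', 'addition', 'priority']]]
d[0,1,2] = 'competition'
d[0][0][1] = 'government'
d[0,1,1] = 'software'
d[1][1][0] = 'height'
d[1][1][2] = 'priority'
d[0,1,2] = 'competition'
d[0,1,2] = 'competition'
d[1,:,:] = [['arrival', 'advice', 'variation'], ['height', 'addition', 'priority']]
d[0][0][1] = 'government'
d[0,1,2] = 'competition'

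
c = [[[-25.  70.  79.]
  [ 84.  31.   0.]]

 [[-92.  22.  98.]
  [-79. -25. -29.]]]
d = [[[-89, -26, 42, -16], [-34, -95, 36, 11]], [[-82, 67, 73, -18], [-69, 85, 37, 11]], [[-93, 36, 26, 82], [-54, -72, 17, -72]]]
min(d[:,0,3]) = -18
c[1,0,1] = 22.0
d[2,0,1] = 36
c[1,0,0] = -92.0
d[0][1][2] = 36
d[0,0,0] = -89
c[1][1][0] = -79.0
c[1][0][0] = -92.0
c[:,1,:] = [[84.0, 31.0, 0.0], [-79.0, -25.0, -29.0]]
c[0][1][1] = 31.0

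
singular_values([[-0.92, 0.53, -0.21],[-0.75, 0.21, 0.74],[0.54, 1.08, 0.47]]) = [1.37, 1.28, 0.71]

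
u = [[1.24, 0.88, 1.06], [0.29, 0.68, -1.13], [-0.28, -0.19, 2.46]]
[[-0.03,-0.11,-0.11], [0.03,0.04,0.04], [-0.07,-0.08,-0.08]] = u@ [[-0.0, -0.07, -0.07], [-0.00, 0.02, 0.02], [-0.03, -0.04, -0.04]]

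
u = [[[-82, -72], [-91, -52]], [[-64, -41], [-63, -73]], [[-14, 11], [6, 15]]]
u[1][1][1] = -73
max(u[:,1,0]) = 6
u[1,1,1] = -73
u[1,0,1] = -41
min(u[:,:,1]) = -73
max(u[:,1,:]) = 15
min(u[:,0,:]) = -82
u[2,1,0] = 6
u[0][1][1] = -52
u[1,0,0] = -64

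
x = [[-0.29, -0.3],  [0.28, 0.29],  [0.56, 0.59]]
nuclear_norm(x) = 1.00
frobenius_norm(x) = 1.00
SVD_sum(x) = [[-0.29, -0.3], [0.28, 0.29], [0.56, 0.59]] + [[-0.00, 0.00], [0.0, -0.00], [-0.00, 0.00]]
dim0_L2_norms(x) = [0.69, 0.72]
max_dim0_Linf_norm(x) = 0.59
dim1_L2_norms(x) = [0.42, 0.4, 0.81]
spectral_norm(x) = 1.00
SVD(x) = [[-0.42, 0.61],  [0.4, -0.54],  [0.81, 0.58]] @ diag([0.9991408859420339, 0.004182109392125992]) @ [[0.69,  0.72], [-0.72,  0.69]]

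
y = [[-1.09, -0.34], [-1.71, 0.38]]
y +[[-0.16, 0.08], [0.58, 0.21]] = [[-1.25,-0.26], [-1.13,0.59]]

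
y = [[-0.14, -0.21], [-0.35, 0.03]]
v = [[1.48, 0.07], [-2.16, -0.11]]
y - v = [[-1.62, -0.28], [1.81, 0.14]]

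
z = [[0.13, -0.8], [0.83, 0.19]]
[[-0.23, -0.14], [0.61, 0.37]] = z @ [[0.65, 0.39], [0.39, 0.24]]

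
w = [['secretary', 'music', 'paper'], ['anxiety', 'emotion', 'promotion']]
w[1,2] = 'promotion'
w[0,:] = ['secretary', 'music', 'paper']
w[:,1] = ['music', 'emotion']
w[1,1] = 'emotion'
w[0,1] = 'music'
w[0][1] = 'music'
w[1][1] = 'emotion'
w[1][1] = 'emotion'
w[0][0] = 'secretary'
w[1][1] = 'emotion'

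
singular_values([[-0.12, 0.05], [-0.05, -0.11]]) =[0.13, 0.12]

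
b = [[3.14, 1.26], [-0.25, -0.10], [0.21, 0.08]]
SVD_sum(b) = [[3.14, 1.26], [-0.25, -0.10], [0.21, 0.08]] + [[-0.0, 0.00], [-0.00, 0.00], [0.0, -0.00]]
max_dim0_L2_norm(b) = 3.16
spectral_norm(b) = 3.40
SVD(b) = [[-0.99, -0.07], [0.08, -0.07], [-0.07, 1.00]] @ diag([3.401497362624625, 0.003961320199220779]) @ [[-0.93, -0.37], [0.37, -0.93]]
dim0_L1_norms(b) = [3.6, 1.44]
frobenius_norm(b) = 3.40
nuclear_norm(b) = 3.41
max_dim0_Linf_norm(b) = 3.14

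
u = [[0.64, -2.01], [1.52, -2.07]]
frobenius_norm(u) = 3.32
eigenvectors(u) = [[(0.75+0j), 0.75-0.00j], [(0.51-0.41j), (0.51+0.41j)]]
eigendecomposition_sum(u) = [[0.32+0.99j,(-1.01-0.65j)], [(0.76+0.49j),-1.04+0.11j]] + [[(0.32-0.99j),-1.00+0.65j], [(0.76-0.49j),(-1.03-0.11j)]]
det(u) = 1.73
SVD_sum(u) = [[1.00, -1.81],[1.23, -2.23]] + [[-0.36, -0.20], [0.29, 0.16]]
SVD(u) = [[-0.63,-0.78], [-0.78,0.63]] @ diag([3.281295341202933, 0.527352712897106]) @ [[-0.48, 0.88], [0.88, 0.48]]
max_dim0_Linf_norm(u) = 2.07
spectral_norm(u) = 3.28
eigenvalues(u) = [(-0.72+1.1j), (-0.72-1.1j)]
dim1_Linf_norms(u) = [2.01, 2.07]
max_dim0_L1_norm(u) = 4.08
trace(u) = -1.43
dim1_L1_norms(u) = [2.65, 3.59]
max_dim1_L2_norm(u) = 2.57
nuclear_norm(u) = 3.81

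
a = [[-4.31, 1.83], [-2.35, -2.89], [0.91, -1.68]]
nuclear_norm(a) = 8.78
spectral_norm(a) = 5.05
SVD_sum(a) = [[-4.49, 1.07],  [-1.57, 0.37],  [1.24, -0.30]] + [[0.18, 0.76], [-0.78, -3.26], [-0.33, -1.38]]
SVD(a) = [[-0.91, 0.21],[-0.32, -0.9],[0.25, -0.38]] @ diag([5.054833608322222, 3.728103699225136]) @ [[0.97, -0.23], [0.23, 0.97]]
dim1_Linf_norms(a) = [4.31, 2.89, 1.68]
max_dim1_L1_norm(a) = 6.14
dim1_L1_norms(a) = [6.14, 5.24, 2.59]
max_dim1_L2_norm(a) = 4.68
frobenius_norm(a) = 6.28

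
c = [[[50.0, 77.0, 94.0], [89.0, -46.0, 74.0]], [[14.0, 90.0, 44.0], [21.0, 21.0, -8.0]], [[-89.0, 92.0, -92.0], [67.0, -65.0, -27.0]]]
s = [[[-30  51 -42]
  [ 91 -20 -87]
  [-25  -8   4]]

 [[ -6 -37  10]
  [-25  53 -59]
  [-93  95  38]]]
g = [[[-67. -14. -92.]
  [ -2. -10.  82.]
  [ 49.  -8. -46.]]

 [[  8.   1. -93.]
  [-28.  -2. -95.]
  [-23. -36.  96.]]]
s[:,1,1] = [-20, 53]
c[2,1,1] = -65.0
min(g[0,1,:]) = -10.0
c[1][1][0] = 21.0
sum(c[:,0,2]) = 46.0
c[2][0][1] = 92.0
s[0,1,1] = -20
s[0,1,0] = 91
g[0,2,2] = -46.0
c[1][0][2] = 44.0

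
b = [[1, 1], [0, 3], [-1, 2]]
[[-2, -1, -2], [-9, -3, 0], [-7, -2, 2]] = b @ [[1, 0, -2], [-3, -1, 0]]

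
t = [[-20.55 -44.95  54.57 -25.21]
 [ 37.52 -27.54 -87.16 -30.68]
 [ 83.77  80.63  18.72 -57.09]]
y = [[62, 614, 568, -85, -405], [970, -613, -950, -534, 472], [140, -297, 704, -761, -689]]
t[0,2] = 54.57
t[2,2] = 18.72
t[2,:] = [83.77, 80.63, 18.72, -57.09]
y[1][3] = -534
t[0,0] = -20.55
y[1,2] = -950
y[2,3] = -761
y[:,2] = [568, -950, 704]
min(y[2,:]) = -761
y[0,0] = 62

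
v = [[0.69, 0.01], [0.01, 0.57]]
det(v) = 0.39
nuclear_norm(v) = 1.26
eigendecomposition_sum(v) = [[0.69, 0.06],[0.06, 0.0]] + [[0.0,-0.05], [-0.05,0.57]]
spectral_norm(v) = 0.69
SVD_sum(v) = [[0.69, 0.06], [0.06, 0.00]] + [[0.0, -0.05],[-0.05, 0.57]]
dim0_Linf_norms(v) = [0.69, 0.57]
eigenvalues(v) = [0.69, 0.57]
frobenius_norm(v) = 0.90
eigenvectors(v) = [[1.0, -0.08], [0.08, 1.0]]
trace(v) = 1.26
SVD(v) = [[-1.00, -0.08],[-0.08, 1.00]] @ diag([0.6908276253029821, 0.5691723746970178]) @ [[-1.0, -0.08],  [-0.08, 1.0]]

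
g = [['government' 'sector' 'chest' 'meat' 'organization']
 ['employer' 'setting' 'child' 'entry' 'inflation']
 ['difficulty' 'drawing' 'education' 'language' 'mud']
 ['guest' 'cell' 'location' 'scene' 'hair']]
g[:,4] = ['organization', 'inflation', 'mud', 'hair']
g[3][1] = 'cell'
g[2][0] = 'difficulty'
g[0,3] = 'meat'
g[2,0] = 'difficulty'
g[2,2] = 'education'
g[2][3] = 'language'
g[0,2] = 'chest'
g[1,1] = 'setting'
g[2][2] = 'education'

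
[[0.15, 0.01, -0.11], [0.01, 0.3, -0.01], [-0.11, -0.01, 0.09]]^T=[[0.15, 0.01, -0.11],[0.01, 0.30, -0.01],[-0.11, -0.01, 0.09]]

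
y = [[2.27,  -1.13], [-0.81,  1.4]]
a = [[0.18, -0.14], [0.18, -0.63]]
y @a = [[0.21, 0.39], [0.11, -0.77]]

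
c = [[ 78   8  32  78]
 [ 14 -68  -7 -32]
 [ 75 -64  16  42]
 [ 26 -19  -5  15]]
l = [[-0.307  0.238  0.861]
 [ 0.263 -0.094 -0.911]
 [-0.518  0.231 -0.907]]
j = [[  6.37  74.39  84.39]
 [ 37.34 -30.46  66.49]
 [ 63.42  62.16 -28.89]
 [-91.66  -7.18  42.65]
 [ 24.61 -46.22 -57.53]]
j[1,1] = -30.46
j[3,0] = -91.66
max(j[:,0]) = 63.42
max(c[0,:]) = 78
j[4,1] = -46.22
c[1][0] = 14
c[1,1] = -68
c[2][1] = -64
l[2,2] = -0.907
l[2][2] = -0.907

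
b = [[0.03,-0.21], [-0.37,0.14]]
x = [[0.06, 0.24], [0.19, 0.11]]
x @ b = [[-0.09, 0.02], [-0.03, -0.02]]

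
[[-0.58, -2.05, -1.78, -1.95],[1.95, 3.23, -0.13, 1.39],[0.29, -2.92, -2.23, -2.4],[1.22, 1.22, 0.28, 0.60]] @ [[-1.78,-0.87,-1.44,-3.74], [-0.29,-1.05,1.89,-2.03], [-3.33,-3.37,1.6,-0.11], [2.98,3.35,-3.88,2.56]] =[[1.74, 2.12, 1.68, 1.53], [0.17, 0.01, -2.3, -10.28], [0.60, 2.29, -0.19, -1.06], [-1.67, -1.28, -1.33, -5.53]]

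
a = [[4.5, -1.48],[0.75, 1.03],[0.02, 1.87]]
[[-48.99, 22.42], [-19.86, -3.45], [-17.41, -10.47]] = a @ [[-13.90, 3.13],[-9.16, -5.63]]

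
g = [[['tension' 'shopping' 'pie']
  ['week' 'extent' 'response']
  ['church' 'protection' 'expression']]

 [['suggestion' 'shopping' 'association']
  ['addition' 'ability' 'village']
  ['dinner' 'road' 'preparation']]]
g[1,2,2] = 'preparation'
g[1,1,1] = 'ability'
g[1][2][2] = 'preparation'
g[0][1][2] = 'response'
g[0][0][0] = 'tension'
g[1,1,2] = 'village'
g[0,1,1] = 'extent'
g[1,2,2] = 'preparation'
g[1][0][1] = 'shopping'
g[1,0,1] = 'shopping'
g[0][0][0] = 'tension'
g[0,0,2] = 'pie'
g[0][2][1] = 'protection'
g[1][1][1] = 'ability'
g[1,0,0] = 'suggestion'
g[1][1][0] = 'addition'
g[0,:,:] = [['tension', 'shopping', 'pie'], ['week', 'extent', 'response'], ['church', 'protection', 'expression']]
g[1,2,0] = 'dinner'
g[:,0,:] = [['tension', 'shopping', 'pie'], ['suggestion', 'shopping', 'association']]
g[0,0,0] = 'tension'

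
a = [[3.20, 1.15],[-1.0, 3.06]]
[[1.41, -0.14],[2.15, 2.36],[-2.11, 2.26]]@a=[[4.65, 1.19],[4.52, 9.69],[-9.01, 4.49]]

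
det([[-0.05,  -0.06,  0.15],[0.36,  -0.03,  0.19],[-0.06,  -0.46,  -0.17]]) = -0.033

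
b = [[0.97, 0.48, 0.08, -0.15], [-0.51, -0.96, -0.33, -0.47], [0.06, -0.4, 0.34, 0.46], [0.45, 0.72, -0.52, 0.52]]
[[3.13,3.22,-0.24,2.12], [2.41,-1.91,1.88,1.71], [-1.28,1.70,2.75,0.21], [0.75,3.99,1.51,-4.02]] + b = [[4.10, 3.70, -0.16, 1.97],[1.9, -2.87, 1.55, 1.24],[-1.22, 1.3, 3.09, 0.67],[1.20, 4.71, 0.99, -3.5]]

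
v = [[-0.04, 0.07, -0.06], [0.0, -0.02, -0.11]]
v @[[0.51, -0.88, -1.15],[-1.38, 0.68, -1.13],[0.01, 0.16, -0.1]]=[[-0.12,0.07,-0.03], [0.03,-0.03,0.03]]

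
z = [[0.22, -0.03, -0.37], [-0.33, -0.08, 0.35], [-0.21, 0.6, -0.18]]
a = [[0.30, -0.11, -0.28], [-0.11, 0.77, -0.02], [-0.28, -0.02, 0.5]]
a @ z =[[0.16,  -0.17,  -0.1], [-0.27,  -0.07,  0.31], [-0.16,  0.31,  0.01]]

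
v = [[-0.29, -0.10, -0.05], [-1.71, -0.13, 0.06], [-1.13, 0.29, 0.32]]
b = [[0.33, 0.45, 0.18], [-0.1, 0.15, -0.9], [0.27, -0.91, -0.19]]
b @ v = [[-1.07, -0.04, 0.07],  [0.79, -0.27, -0.27],  [1.69, 0.04, -0.13]]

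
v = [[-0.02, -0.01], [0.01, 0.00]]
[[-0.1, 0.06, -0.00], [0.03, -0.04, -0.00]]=v@[[2.71, -4.44, -0.15], [4.87, 2.59, 0.36]]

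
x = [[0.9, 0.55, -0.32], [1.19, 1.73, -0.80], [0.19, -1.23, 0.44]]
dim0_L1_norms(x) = [2.28, 3.51, 1.56]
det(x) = 0.00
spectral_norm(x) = 2.67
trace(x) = 3.07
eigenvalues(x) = [2.64, 0.43, 0.0]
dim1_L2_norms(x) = [1.1, 2.25, 1.32]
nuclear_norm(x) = 3.61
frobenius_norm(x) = 2.83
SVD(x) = [[-0.37, 0.53, -0.76], [-0.84, 0.16, 0.52], [0.40, 0.83, 0.38]] @ diag([2.6668653649477405, 0.9456895824925243, 0.0005820715322134519]) @ [[-0.47, -0.8, 0.36], [0.87, -0.48, 0.07], [0.12, 0.35, 0.93]]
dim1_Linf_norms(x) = [0.9, 1.73, 1.23]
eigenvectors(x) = [[-0.34, -0.49, 0.12], [-0.83, -0.08, 0.35], [0.44, -0.87, 0.93]]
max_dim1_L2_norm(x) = 2.25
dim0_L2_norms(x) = [1.5, 2.19, 0.97]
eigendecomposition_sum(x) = [[0.46, 0.73, -0.33],[1.12, 1.76, -0.80],[-0.58, -0.92, 0.42]] + [[0.44, -0.18, 0.01],[0.07, -0.03, 0.0],[0.78, -0.31, 0.02]] + [[-0.00,0.0,0.0], [-0.00,0.0,0.00], [-0.00,0.0,0.00]]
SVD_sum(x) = [[0.46, 0.79, -0.36], [1.06, 1.8, -0.81], [-0.50, -0.85, 0.38]] + [[0.44,  -0.24,  0.04], [0.13,  -0.07,  0.01], [0.69,  -0.38,  0.06]] + [[-0.0, -0.0, -0.0], [0.0, 0.0, 0.0], [0.0, 0.0, 0.0]]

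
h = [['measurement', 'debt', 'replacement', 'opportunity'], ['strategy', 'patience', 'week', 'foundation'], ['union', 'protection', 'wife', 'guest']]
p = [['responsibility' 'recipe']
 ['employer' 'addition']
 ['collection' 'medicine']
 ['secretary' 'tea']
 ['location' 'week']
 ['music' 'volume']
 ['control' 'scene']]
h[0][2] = 'replacement'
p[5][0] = 'music'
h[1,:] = ['strategy', 'patience', 'week', 'foundation']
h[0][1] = 'debt'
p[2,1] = 'medicine'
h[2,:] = ['union', 'protection', 'wife', 'guest']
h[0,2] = 'replacement'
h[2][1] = 'protection'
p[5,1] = 'volume'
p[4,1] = 'week'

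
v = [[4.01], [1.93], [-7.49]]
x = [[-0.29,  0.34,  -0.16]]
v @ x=[[-1.16,1.36,-0.64], [-0.56,0.66,-0.31], [2.17,-2.55,1.20]]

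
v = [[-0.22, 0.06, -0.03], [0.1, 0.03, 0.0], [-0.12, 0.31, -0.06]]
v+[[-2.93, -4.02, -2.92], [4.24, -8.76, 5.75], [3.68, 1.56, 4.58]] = [[-3.15, -3.96, -2.95], [4.34, -8.73, 5.75], [3.56, 1.87, 4.52]]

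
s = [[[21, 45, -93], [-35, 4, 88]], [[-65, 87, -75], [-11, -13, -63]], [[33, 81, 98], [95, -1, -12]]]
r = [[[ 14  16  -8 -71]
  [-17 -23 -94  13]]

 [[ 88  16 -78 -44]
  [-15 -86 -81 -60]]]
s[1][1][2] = -63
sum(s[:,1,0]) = 49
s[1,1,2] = -63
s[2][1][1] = -1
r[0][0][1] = 16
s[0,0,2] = -93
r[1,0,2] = -78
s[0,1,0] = -35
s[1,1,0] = -11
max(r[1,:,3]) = -44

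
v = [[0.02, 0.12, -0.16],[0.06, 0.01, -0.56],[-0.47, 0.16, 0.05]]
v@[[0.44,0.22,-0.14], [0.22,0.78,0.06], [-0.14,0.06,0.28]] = [[0.06, 0.09, -0.04], [0.11, -0.01, -0.16], [-0.18, 0.02, 0.09]]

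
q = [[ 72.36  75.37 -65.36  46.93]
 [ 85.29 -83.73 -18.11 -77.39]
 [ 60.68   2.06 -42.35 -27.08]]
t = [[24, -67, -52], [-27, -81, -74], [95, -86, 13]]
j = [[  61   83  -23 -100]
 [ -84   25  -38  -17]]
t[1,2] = -74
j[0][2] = -23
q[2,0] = 60.68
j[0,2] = -23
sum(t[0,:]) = -95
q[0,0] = 72.36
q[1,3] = -77.39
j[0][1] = 83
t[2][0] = 95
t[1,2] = -74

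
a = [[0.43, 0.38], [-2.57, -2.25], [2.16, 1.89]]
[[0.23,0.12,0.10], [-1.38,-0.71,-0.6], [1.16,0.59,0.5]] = a @ [[0.32,0.17,0.19], [0.25,0.12,0.05]]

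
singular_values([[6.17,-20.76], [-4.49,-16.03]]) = [26.32, 7.3]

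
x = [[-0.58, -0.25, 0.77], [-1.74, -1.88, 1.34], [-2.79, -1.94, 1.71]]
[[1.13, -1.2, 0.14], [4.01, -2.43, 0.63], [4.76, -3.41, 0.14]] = x @ [[-0.36, 0.52, 0.68], [-1.23, -0.03, -0.61], [0.80, -1.18, 0.5]]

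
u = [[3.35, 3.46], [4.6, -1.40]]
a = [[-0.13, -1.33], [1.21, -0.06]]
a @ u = [[-6.55, 1.41], [3.78, 4.27]]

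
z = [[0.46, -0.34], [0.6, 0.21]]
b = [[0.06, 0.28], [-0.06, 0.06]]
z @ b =[[0.05,0.11], [0.02,0.18]]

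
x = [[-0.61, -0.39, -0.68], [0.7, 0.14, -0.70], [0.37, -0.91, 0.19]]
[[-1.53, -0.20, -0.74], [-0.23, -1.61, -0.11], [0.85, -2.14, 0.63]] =x @ [[1.09, -1.79, 0.61], [-0.20, 1.8, -0.3], [1.38, 0.87, 0.71]]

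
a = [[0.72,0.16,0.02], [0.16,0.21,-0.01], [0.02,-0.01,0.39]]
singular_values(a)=[0.77, 0.39, 0.16]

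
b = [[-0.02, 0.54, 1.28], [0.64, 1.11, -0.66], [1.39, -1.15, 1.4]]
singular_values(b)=[2.45, 1.32, 1.21]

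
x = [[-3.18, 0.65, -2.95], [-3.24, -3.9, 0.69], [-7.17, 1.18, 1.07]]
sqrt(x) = [[-0.85, 1.9, -1.56], [-4.22, 2.74, -1.79], [-2.64, 1.88, 0.56]]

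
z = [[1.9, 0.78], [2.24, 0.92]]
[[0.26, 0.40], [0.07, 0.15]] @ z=[[1.39, 0.57], [0.47, 0.19]]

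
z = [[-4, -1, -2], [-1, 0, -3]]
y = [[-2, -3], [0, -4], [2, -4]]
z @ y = [[4, 24], [-4, 15]]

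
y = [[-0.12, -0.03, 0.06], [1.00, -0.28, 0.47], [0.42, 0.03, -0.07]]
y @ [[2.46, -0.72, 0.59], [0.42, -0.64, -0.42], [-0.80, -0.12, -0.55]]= [[-0.36, 0.10, -0.09], [1.97, -0.6, 0.45], [1.10, -0.31, 0.27]]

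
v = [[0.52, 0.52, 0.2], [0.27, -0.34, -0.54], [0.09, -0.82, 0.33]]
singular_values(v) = [1.04, 0.66, 0.58]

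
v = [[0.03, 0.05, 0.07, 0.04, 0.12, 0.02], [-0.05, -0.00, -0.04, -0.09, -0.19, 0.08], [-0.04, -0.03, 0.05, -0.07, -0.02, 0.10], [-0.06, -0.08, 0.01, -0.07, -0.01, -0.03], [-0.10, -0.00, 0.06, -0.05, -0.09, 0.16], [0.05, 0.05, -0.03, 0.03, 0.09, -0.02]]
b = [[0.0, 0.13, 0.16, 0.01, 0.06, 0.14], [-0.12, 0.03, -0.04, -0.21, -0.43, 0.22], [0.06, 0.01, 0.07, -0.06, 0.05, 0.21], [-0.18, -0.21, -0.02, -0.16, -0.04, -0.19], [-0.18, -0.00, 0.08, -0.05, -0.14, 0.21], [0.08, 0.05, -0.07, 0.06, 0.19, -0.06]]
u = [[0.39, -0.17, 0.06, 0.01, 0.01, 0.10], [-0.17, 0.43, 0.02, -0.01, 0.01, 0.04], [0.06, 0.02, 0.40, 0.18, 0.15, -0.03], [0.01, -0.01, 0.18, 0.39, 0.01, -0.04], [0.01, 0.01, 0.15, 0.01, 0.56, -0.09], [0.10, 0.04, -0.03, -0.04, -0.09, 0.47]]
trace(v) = -0.10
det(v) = -0.00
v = u @ b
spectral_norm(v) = 0.35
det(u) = 0.00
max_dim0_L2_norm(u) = 0.59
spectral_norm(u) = 0.73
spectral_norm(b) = 0.65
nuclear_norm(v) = 0.78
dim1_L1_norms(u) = [0.74, 0.68, 0.84, 0.64, 0.83, 0.77]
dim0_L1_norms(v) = [0.33, 0.21, 0.26, 0.35, 0.52, 0.41]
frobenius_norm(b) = 0.85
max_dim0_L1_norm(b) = 1.03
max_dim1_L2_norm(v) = 0.23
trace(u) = 2.64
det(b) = -0.00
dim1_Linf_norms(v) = [0.12, 0.19, 0.1, 0.08, 0.16, 0.09]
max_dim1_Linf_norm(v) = 0.19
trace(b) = -0.26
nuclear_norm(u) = 2.64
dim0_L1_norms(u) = [0.74, 0.68, 0.84, 0.64, 0.83, 0.77]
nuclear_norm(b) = 1.66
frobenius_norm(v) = 0.43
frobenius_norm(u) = 1.19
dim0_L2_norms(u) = [0.44, 0.46, 0.47, 0.43, 0.59, 0.49]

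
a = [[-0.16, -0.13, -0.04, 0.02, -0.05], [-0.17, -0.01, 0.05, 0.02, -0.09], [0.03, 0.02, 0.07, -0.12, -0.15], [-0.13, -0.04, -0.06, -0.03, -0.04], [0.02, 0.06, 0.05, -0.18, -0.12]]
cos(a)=[[0.98, -0.01, 0.0, -0.0, -0.02],[-0.01, 0.99, -0.0, -0.00, -0.01],[-0.00, 0.00, 1.00, -0.01, -0.00],[-0.01, -0.01, 0.0, 0.99, -0.01],[-0.0, 0.00, -0.01, -0.01, 1.0]]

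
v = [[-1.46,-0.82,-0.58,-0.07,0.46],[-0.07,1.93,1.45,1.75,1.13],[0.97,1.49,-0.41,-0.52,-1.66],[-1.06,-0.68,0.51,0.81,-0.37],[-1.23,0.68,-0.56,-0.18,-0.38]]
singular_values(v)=[3.28, 3.04, 1.89, 1.19, 0.11]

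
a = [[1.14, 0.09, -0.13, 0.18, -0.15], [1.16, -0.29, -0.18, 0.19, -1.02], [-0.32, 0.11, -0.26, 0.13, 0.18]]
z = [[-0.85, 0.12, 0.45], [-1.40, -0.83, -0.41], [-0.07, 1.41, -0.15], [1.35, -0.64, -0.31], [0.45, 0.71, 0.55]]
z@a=[[-0.97, -0.06, -0.03, -0.07, 0.09],  [-2.43, 0.07, 0.44, -0.46, 0.98],  [1.6, -0.43, -0.21, 0.24, -1.45],  [0.9, 0.27, 0.02, 0.08, 0.39],  [1.16, -0.1, -0.33, 0.29, -0.69]]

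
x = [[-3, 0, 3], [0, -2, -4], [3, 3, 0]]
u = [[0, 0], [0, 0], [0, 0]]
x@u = [[0, 0], [0, 0], [0, 0]]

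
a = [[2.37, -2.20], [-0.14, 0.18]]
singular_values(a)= [3.24, 0.04]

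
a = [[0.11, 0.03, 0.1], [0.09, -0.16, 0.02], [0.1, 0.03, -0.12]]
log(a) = [[-1.43, -1.21, -0.10], [1.46, -3.35, -2.55], [-1.63, 3.8, -0.67]]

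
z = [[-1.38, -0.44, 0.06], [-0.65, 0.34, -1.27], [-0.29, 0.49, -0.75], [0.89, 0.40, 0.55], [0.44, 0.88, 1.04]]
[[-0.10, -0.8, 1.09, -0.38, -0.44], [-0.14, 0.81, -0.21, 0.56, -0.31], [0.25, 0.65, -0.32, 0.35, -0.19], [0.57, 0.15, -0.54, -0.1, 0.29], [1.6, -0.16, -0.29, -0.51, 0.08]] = z @[[-0.3,0.4,-0.63,0.26,0.36], [1.26,0.47,-0.45,-0.02,-0.12], [0.60,-0.72,0.37,-0.58,0.03]]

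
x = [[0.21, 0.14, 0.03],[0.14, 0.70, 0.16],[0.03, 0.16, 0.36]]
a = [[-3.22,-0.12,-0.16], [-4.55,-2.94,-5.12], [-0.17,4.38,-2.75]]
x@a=[[-1.32, -0.31, -0.83], [-3.66, -1.37, -4.05], [-0.89, 1.10, -1.81]]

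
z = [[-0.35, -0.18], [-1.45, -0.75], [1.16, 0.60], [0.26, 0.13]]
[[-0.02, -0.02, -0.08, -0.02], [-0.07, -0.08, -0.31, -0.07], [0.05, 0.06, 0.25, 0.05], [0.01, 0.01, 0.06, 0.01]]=z @ [[0.04, 0.05, 0.2, 0.04], [0.01, 0.01, 0.03, 0.01]]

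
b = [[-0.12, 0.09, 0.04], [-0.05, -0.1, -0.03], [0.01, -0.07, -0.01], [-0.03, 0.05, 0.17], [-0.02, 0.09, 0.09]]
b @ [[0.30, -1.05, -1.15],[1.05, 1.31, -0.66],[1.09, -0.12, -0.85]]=[[0.1, 0.24, 0.04], [-0.15, -0.07, 0.15], [-0.08, -0.10, 0.04], [0.23, 0.08, -0.14], [0.19, 0.13, -0.11]]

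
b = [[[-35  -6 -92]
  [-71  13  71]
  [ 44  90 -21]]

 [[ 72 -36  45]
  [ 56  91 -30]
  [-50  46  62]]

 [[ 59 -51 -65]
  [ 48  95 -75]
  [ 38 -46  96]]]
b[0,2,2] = -21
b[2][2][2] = 96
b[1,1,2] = -30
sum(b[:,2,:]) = 259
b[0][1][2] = 71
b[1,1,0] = 56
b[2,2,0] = 38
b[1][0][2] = 45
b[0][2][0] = 44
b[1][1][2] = -30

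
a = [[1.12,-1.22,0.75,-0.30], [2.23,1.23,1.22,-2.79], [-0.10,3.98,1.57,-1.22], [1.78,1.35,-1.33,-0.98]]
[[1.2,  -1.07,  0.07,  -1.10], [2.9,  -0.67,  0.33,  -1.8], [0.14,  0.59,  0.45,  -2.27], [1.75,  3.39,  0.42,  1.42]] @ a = [[-3.01, -3.99, 1.17, 3.62], [-1.48, -5.48, 4.27, 2.36], [-2.61, -0.72, 4.55, -0.01], [12.01, 5.62, 4.22, -11.89]]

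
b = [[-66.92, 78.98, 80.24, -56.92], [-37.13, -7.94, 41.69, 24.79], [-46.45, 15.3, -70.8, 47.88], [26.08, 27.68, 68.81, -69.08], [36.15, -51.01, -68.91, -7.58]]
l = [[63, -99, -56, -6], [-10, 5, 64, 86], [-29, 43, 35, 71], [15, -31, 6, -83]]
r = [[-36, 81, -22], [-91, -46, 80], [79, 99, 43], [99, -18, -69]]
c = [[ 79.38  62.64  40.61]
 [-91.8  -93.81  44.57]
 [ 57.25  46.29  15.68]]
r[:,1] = [81, -46, 99, -18]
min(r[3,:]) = -69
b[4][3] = -7.58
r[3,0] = 99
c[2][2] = 15.68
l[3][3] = -83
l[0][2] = -56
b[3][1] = 27.68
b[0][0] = -66.92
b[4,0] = 36.15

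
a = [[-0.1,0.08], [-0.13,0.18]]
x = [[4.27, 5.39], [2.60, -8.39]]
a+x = [[4.17,5.47],[2.47,-8.21]]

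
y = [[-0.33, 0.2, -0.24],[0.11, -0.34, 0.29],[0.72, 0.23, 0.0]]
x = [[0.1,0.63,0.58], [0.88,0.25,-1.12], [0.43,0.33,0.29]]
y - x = [[-0.43, -0.43, -0.82], [-0.77, -0.59, 1.41], [0.29, -0.10, -0.29]]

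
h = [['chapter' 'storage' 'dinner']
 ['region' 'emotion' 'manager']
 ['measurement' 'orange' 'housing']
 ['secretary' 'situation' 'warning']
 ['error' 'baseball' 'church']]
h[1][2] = 'manager'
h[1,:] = ['region', 'emotion', 'manager']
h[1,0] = 'region'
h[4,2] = 'church'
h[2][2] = 'housing'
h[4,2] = 'church'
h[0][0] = 'chapter'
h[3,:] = ['secretary', 'situation', 'warning']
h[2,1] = 'orange'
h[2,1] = 'orange'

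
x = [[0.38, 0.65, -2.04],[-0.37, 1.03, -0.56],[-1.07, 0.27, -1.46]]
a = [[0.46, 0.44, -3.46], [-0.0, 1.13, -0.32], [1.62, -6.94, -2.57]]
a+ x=[[0.84,  1.09,  -5.5], [-0.37,  2.16,  -0.88], [0.55,  -6.67,  -4.03]]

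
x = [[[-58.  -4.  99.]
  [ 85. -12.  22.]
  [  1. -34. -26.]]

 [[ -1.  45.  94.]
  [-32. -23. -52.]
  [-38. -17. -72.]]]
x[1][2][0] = -38.0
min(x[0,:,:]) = -58.0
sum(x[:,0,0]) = -59.0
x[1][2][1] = -17.0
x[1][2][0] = -38.0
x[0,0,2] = 99.0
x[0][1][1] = -12.0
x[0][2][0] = 1.0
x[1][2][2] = -72.0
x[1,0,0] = -1.0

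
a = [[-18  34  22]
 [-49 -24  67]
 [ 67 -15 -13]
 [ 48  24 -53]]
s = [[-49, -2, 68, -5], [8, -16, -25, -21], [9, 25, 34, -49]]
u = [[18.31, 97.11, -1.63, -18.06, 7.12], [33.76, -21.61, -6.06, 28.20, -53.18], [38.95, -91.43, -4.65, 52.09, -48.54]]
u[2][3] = 52.09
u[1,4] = -53.18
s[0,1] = -2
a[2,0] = 67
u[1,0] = 33.76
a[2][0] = 67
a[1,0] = -49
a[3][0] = 48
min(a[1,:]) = -49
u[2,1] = -91.43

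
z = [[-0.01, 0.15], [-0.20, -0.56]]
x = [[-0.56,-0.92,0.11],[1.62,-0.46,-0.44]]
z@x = [[0.25, -0.06, -0.07], [-0.80, 0.44, 0.22]]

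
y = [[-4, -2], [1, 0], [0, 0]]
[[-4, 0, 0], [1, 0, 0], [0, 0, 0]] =y@ [[1, 0, 0], [0, 0, 0]]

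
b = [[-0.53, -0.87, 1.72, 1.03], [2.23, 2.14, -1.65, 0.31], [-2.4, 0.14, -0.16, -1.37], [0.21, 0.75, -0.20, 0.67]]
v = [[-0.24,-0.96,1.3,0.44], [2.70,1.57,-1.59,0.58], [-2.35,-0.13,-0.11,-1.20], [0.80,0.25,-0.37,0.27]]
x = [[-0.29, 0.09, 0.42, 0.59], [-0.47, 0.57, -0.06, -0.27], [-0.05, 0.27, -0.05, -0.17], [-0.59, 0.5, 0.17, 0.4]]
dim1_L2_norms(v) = [1.69, 3.55, 2.64, 0.96]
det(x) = -0.01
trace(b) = 2.12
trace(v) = 1.49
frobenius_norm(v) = 4.84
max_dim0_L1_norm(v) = 6.09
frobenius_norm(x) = 1.46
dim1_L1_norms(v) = [2.94, 6.44, 3.79, 1.69]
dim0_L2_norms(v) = [3.68, 1.86, 2.09, 1.43]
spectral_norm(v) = 4.36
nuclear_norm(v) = 6.57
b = x + v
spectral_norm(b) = 4.23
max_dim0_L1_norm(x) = 1.43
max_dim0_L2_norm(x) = 0.81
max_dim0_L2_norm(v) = 3.68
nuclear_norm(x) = 2.25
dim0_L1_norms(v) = [6.09, 2.91, 3.37, 2.49]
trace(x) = 0.63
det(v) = 0.00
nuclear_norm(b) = 8.20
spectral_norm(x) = 1.19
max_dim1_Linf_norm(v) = 2.7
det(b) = 2.94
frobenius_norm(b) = 5.12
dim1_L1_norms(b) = [4.15, 6.33, 4.07, 1.83]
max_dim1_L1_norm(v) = 6.44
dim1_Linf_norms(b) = [1.72, 2.23, 2.4, 0.75]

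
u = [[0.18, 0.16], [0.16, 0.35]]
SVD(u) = [[-0.52, -0.86], [-0.86, 0.52]] @ diag([0.44617670931993436, 0.0838232906800656]) @ [[-0.52, -0.86], [-0.86, 0.52]]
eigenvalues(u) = [0.08, 0.45]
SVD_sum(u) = [[0.12, 0.20], [0.20, 0.33]] + [[0.06, -0.04], [-0.04, 0.02]]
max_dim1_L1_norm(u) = 0.51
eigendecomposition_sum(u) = [[0.06, -0.04], [-0.04, 0.02]] + [[0.12, 0.2],[0.20, 0.33]]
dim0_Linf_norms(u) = [0.18, 0.35]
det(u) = 0.04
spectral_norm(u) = 0.45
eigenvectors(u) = [[-0.86,-0.52], [0.52,-0.86]]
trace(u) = 0.53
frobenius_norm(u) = 0.45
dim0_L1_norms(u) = [0.34, 0.51]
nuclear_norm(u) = 0.53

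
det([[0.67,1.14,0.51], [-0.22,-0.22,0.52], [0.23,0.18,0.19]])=0.099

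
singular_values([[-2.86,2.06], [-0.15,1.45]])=[3.67, 1.05]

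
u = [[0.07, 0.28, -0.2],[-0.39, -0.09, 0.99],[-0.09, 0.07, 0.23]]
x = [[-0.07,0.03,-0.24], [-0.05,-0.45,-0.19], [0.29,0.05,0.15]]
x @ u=[[0.00,-0.04,-0.01], [0.19,0.01,-0.48], [-0.01,0.09,0.03]]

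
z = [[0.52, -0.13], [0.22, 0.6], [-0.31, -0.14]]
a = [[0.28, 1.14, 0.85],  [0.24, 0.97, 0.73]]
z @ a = [[0.11, 0.47, 0.35], [0.21, 0.83, 0.62], [-0.12, -0.49, -0.37]]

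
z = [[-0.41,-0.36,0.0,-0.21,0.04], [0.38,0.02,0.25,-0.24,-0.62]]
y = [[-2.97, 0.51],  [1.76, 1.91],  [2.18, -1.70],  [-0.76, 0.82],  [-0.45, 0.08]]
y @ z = [[1.41, 1.08, 0.13, 0.50, -0.44], [0.00, -0.60, 0.48, -0.83, -1.11], [-1.54, -0.82, -0.42, -0.05, 1.14], [0.62, 0.29, 0.20, -0.04, -0.54], [0.21, 0.16, 0.02, 0.08, -0.07]]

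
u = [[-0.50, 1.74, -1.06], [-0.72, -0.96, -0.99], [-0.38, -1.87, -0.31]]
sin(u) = [[-0.65, 1.58, -1.27], [-0.36, -0.57, -0.47], [0.04, -1.42, 0.28]]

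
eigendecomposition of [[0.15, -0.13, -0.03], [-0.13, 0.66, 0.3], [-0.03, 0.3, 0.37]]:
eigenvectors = [[-0.17,0.86,0.48], [0.84,0.38,-0.39], [0.51,-0.33,0.79]]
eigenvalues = [0.87, 0.1, 0.21]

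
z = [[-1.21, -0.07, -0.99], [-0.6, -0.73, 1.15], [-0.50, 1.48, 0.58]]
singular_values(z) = [1.67, 1.65, 1.39]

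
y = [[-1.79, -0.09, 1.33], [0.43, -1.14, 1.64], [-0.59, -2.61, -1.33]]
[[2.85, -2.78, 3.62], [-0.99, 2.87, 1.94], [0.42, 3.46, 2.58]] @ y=[[-8.43, -6.54, -5.58], [1.86, -8.25, 0.81], [-0.79, -10.72, 2.80]]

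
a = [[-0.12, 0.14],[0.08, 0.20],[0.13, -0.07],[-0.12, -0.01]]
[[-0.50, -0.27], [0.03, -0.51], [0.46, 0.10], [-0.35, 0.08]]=a @ [[2.99,-0.49], [-1.03,-2.36]]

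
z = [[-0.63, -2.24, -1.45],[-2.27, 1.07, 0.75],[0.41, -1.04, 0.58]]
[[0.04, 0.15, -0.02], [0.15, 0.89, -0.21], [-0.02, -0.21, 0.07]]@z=[[-0.37, 0.09, 0.04], [-2.20, 0.83, 0.33], [0.52, -0.25, -0.09]]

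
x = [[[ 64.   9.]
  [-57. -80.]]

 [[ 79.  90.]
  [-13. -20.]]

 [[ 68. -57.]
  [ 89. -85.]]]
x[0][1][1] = -80.0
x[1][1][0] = -13.0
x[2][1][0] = 89.0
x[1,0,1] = 90.0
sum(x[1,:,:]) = 136.0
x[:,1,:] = [[-57.0, -80.0], [-13.0, -20.0], [89.0, -85.0]]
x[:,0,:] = [[64.0, 9.0], [79.0, 90.0], [68.0, -57.0]]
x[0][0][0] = 64.0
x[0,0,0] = 64.0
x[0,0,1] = 9.0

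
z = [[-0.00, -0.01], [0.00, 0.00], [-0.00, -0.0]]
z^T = [[-0.00,0.0,-0.00], [-0.01,0.00,-0.00]]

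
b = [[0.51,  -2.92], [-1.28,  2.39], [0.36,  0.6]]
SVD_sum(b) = [[0.87, -2.81], [-0.79, 2.54], [-0.14, 0.44]] + [[-0.36, -0.11],[-0.49, -0.15],[0.50, 0.16]]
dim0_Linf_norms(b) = [1.28, 2.92]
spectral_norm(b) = 3.99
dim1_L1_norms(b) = [3.43, 3.67, 0.96]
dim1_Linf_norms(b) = [2.92, 2.39, 0.6]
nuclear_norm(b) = 4.82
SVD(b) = [[-0.74, -0.46],[0.67, -0.62],[0.12, 0.63]] @ diag([3.993369940119882, 0.8243764439544163]) @ [[-0.3, 0.95], [0.95, 0.30]]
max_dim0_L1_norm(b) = 5.91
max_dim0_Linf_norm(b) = 2.92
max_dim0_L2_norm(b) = 3.82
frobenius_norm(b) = 4.08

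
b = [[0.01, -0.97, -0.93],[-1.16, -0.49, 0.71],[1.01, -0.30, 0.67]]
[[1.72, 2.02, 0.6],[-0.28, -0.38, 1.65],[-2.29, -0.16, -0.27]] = b @ [[-0.97, 0.18, -0.79], [0.07, -1.11, -0.97], [-1.93, -1.01, 0.36]]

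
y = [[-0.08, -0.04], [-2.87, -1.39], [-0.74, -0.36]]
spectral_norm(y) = 3.29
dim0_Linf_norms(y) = [2.87, 1.39]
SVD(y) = [[-0.03, 0.62],[-0.97, -0.21],[-0.25, 0.75]] @ diag([3.2945708062738728, 0.0017895384667305117]) @ [[0.9, 0.44], [0.44, -0.9]]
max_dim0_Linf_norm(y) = 2.87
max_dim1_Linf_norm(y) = 2.87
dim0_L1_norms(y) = [3.69, 1.79]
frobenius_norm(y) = 3.29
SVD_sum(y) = [[-0.08, -0.04], [-2.87, -1.39], [-0.74, -0.36]] + [[0.0,-0.00],[-0.00,0.00],[0.00,-0.00]]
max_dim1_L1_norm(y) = 4.26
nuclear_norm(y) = 3.30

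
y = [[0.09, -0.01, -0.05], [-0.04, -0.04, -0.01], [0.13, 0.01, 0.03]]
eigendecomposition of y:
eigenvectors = [[(-0.2-0.47j), -0.20+0.47j, 0.01+0.00j], [0.20+0.04j, (0.2-0.04j), 0.99+0.00j], [(-0.84+0j), -0.84-0.00j, (-0.17+0j)]]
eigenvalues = [(0.06+0.07j), (0.06-0.07j), (-0.04+0j)]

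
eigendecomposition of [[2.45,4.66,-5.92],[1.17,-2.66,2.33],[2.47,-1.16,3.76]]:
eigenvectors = [[(0.76+0j), 0.76-0.00j, (0.42+0j)], [(-0-0.25j), -0.00+0.25j, -0.85+0.00j], [(-0.07-0.59j), -0.07+0.59j, -0.33+0.00j]]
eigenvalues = [(2.94+3.1j), (2.94-3.1j), (-2.33+0j)]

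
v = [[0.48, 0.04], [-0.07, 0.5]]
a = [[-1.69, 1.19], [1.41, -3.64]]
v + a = [[-1.21, 1.23], [1.34, -3.14]]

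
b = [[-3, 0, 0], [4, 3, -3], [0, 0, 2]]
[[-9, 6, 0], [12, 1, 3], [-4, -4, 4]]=b @[[3, -2, 0], [-2, 1, 3], [-2, -2, 2]]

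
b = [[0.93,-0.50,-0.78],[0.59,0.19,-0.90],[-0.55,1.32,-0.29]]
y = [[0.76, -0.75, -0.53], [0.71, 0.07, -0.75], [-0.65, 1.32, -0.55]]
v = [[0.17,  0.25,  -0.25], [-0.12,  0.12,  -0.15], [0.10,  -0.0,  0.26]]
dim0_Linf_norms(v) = [0.17, 0.25, 0.26]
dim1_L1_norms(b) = [2.21, 1.68, 2.16]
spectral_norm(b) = 1.77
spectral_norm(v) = 0.45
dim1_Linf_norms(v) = [0.25, 0.15, 0.26]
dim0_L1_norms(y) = [2.12, 2.14, 1.83]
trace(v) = 0.55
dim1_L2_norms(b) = [1.31, 1.09, 1.46]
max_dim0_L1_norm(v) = 0.66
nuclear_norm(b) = 3.17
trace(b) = 0.83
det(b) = 0.03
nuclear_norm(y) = 3.28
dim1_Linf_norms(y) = [0.76, 0.75, 1.32]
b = v + y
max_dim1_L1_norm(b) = 2.21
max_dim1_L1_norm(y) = 2.52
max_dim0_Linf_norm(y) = 1.32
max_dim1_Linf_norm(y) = 1.32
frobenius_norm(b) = 2.25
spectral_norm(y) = 1.83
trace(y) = 0.28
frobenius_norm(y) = 2.23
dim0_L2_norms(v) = [0.23, 0.28, 0.39]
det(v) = 0.01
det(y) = -0.46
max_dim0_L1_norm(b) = 2.07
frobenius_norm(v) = 0.53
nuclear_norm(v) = 0.82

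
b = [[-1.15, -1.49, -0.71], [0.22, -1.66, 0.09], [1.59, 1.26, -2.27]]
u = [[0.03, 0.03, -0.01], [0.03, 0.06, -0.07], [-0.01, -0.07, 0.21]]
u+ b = [[-1.12,-1.46,-0.72], [0.25,-1.6,0.02], [1.58,1.19,-2.06]]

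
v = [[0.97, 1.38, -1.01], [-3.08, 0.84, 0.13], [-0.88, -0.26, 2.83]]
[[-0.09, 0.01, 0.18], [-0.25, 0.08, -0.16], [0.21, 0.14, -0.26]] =v @ [[0.07, -0.01, 0.06], [-0.05, 0.05, 0.04], [0.09, 0.05, -0.07]]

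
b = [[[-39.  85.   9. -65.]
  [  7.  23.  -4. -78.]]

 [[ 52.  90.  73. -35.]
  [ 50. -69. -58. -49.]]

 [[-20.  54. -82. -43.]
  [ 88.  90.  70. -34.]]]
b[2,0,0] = -20.0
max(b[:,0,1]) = 90.0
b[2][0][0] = -20.0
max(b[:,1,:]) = 90.0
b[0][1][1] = 23.0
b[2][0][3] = -43.0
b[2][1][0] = 88.0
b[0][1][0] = 7.0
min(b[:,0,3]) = -65.0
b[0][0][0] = -39.0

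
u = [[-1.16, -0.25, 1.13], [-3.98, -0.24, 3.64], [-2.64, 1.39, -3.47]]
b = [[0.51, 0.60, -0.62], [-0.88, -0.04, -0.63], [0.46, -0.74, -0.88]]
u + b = [[-0.65, 0.35, 0.51], [-4.86, -0.28, 3.01], [-2.18, 0.65, -4.35]]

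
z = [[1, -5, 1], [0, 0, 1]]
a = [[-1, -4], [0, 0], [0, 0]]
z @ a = [[-1, -4], [0, 0]]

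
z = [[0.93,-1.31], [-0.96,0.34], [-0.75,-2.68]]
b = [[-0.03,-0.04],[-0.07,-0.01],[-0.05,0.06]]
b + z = [[0.9, -1.35], [-1.03, 0.33], [-0.80, -2.62]]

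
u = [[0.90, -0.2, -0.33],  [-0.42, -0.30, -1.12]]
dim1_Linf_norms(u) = [0.9, 1.12]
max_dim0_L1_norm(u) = 1.45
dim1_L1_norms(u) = [1.43, 1.84]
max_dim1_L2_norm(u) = 1.23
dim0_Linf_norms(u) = [0.9, 0.3, 1.12]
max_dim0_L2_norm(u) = 1.17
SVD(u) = [[0.09, 1.0],  [1.00, -0.09]] @ diag([1.235111005058938, 0.9768320250597339]) @ [[-0.27,-0.26,-0.93], [0.96,-0.18,-0.23]]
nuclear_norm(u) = 2.21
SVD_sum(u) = [[-0.03,-0.03,-0.10], [-0.34,-0.32,-1.14]] + [[0.93,-0.17,-0.23], [-0.08,0.02,0.02]]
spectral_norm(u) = 1.24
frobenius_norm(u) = 1.57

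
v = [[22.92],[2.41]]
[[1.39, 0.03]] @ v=[[31.93]]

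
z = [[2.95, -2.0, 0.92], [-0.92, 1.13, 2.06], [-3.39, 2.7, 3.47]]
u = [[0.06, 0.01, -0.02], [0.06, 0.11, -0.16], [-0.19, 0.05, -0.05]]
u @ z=[[0.24, -0.16, 0.01],[0.62, -0.43, -0.27],[-0.44, 0.30, -0.25]]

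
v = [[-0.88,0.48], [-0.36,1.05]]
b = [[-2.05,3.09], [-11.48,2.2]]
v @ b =[[-3.71, -1.66], [-11.32, 1.2]]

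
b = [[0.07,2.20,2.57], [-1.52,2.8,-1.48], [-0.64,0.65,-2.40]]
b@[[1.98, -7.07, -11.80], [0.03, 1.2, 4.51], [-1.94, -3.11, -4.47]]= [[-4.78, -5.85, -2.39], [-0.05, 18.71, 37.18], [3.41, 12.77, 21.21]]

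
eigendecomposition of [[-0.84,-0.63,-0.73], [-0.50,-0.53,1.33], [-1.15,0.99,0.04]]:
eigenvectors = [[(0.39+0j), 0.15+0.39j, 0.15-0.39j], [(-0.58+0j), (0.76+0j), (0.76-0j)], [(-0.72+0j), (-0.43+0.26j), -0.43-0.26j]]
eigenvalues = [(1.46+0j), (-1.39+0.19j), (-1.39-0.19j)]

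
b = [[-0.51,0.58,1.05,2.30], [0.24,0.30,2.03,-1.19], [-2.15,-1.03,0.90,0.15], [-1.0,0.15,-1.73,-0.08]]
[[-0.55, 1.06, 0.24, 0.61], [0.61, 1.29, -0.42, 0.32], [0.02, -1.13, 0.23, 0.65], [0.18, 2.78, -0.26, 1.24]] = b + [[-0.04, 0.48, -0.81, -1.69], [0.37, 0.99, -2.45, 1.51], [2.17, -0.1, -0.67, 0.5], [1.18, 2.63, 1.47, 1.32]]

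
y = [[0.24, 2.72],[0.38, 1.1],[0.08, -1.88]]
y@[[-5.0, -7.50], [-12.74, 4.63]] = [[-35.85, 10.79],[-15.91, 2.24],[23.55, -9.3]]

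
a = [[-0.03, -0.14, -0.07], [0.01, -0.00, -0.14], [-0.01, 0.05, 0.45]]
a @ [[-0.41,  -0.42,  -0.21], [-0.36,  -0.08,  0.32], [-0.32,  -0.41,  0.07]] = [[0.09, 0.05, -0.04], [0.04, 0.05, -0.01], [-0.16, -0.18, 0.05]]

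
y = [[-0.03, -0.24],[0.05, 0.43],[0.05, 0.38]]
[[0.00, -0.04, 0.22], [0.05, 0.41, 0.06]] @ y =[[0.01, 0.07], [0.02, 0.19]]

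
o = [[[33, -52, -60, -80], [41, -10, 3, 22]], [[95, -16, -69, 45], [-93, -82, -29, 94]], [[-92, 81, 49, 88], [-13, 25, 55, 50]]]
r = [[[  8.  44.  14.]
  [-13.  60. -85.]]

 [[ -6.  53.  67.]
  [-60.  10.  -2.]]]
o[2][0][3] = 88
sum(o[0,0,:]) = -159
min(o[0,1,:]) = -10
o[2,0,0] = -92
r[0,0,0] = 8.0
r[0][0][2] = 14.0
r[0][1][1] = 60.0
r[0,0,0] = 8.0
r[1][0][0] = -6.0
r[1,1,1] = 10.0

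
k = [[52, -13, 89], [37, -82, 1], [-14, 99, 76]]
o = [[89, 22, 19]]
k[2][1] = 99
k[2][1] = 99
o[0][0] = 89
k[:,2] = [89, 1, 76]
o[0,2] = 19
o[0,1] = 22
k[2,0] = -14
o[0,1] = 22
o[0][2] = 19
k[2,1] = 99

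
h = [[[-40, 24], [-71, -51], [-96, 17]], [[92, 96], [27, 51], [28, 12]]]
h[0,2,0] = -96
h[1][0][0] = 92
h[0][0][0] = -40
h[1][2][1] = 12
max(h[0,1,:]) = -51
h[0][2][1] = 17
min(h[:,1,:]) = -71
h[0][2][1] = 17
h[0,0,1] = 24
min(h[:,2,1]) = 12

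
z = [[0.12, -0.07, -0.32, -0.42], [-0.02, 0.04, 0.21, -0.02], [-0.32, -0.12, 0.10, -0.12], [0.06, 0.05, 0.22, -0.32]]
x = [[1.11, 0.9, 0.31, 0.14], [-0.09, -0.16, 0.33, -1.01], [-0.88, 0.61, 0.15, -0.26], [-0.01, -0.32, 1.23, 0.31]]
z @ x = [[0.43, 0.06, -0.55, 0.04], [-0.21, 0.11, 0.01, -0.1], [-0.43, -0.17, -0.27, 0.01], [-0.13, 0.28, -0.33, -0.2]]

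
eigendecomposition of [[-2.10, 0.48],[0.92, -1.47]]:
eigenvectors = [[-0.75, -0.42], [0.66, -0.91]]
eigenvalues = [-2.52, -1.05]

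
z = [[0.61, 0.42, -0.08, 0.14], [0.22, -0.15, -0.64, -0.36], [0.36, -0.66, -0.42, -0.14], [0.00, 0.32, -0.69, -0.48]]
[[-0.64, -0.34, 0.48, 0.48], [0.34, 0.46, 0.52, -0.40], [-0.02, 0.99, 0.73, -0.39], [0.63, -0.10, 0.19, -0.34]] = z @ [[-1.11, 0.45, 0.63, 0.29], [-0.02, -1.18, -0.29, 0.48], [-0.84, 0.15, -1.06, 0.14], [-0.12, -0.79, 0.94, 0.83]]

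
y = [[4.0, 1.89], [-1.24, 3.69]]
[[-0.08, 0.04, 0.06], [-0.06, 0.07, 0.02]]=y@[[-0.01, 0.0, 0.01], [-0.02, 0.02, 0.01]]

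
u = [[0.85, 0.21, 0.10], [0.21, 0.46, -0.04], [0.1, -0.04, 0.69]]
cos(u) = [[0.64, -0.12, -0.07], [-0.12, 0.88, 0.01], [-0.07, 0.01, 0.77]]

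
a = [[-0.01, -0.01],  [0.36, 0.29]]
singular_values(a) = [0.46, 0.0]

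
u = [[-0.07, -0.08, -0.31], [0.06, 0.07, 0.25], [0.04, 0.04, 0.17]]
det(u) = 0.00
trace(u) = 0.17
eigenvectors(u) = [[-0.72, 0.96, 0.71], [0.59, 0.08, -0.71], [0.37, -0.25, -0.00]]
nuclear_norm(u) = 0.47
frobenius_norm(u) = 0.46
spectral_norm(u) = 0.46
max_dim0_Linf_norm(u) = 0.31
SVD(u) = [[-0.71, 0.23, -0.66],[0.58, 0.72, -0.38],[0.39, -0.65, -0.65]] @ diag([0.4587521962527149, 0.006379817806493243, 0.0023917270050108678]) @ [[0.22, 0.25, 0.94], [0.17, 0.94, -0.29], [-0.96, 0.22, 0.16]]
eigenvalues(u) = [0.16, 0.0, 0.01]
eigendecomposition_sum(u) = [[-0.08, -0.08, -0.33], [0.06, 0.06, 0.27], [0.04, 0.04, 0.17]] + [[0.00, 0.0, 0.00],[0.00, 0.0, 0.0],[-0.0, -0.00, -0.00]] + [[0.01,  -0.01,  0.02], [-0.00,  0.01,  -0.02], [-0.0,  0.00,  -0.0]]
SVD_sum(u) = [[-0.07, -0.08, -0.31], [0.06, 0.07, 0.25], [0.04, 0.04, 0.17]] + [[0.00, 0.00, -0.00], [0.0, 0.0, -0.00], [-0.00, -0.00, 0.00]] + [[0.0, -0.0, -0.0], [0.0, -0.0, -0.00], [0.00, -0.0, -0.0]]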